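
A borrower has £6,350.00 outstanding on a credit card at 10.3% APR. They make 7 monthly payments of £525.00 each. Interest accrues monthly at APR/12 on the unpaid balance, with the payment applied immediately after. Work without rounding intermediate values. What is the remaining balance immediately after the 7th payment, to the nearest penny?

Monthly rate r = 10.3%/12 = 0.858333% = 0.00858333.
Each month: B ← B·(1+r) − £525.00.
Month 1: interest £54.50; balance after payment £5,879.50.
Month 2: interest £50.47; balance after payment £5,404.97.
Month 3: interest £46.39; balance after payment £4,926.36.
Month 4: interest £42.28; balance after payment £4,443.65.
Month 5: interest £38.14; balance after payment £3,956.79.
Month 6: interest £33.96; balance after payment £3,465.75.
Month 7: interest £29.75; balance after payment £2,970.50.

£2,970.50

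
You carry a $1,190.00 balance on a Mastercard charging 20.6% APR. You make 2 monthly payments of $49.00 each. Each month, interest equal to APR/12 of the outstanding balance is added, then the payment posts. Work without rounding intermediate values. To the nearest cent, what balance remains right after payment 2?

$1,132.37

Monthly rate r = 20.6%/12 = 1.71667% = 0.0171667.
Each month: B ← B·(1+r) − $49.00.
Month 1: interest $20.43; balance after payment $1,161.43.
Month 2: interest $19.94; balance after payment $1,132.37.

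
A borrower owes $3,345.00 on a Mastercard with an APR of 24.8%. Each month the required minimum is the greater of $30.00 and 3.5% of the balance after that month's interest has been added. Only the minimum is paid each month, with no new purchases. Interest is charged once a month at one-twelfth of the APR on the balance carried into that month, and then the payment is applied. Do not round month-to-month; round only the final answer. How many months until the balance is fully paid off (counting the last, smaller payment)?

Monthly rate r = 24.8%/12 = 2.06667% = 0.0206667.
While 3.5% of the post-interest balance exceeds $30.00, each month B ← (B·(1+r))·(1 − 0.035), i.e. B shrinks by the factor (1+r)·0.965 = 0.98494.
This holds for months 1–92. Entering month 93 the balance is $828.38; 3.5% of the post-interest balance is now below $30.00, so the flat $30.00 minimum applies from here.
From month 93 a fixed $30.00 at rate r clears $828.38 in 42 more payments. Total: 92 + 42 = 134 months.

134 months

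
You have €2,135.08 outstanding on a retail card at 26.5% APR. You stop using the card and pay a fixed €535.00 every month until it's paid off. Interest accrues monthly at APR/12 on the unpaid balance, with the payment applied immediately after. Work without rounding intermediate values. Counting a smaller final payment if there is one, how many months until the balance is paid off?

5 months

Monthly rate r = 26.5%/12 = 2.20833% = 0.0220833.
Recurrence: B ← B·(1+r) − €535.00.
Month 1: interest €47.15; balance after payment €1,647.23.
Month 2: interest €36.38; balance after payment €1,148.61.
Month 3: interest €25.37; balance after payment €638.97.
Month 4: interest €14.11; balance after payment €118.08.
Month 5: interest €2.61; balance after payment €0.00.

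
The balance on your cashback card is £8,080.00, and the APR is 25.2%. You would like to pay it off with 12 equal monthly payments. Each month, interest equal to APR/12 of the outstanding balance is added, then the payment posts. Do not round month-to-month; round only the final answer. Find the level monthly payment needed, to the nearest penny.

Monthly rate r = 25.2%/12 = 2.1% = 0.021.
Level-payment amortization: P = B₀·r / (1 − (1+r)^(−n)) = 8080.00·0.021 / (1 − 1.021^(−12)).
Denominator 1 − (1+r)^(−12) = 0.22072437.
P = 169.68 / 0.22072437 ≈ 768.74.

£768.74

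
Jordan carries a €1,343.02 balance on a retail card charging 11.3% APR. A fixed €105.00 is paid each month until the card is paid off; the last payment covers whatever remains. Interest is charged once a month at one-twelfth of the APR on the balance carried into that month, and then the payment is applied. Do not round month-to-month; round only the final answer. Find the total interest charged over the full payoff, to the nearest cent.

Monthly rate r = 11.3%/12 = 0.941667% = 0.00941667.
Payoff takes n = ⌈−ln(1 − rB₀/P)/ln(1+r)⌉ = ⌈13.693⌉ = 14 payments; the last is €72.88.
Total paid = 13·€105.00 + €72.88 = €1,437.88.
Total interest = total paid − principal = €1,437.88 − €1,343.02 = €94.86.

€94.86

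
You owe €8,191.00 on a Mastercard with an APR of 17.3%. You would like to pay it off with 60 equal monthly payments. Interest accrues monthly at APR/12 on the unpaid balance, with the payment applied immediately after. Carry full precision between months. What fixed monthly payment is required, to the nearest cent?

€204.89

Monthly rate r = 17.3%/12 = 1.44167% = 0.0144167.
Level-payment amortization: P = B₀·r / (1 − (1+r)^(−n)) = 8191.00·0.0144167 / (1 − 1.01442^(−60)).
Denominator 1 − (1+r)^(−60) = 0.57634002.
P = 118.087 / 0.57634002 ≈ 204.89.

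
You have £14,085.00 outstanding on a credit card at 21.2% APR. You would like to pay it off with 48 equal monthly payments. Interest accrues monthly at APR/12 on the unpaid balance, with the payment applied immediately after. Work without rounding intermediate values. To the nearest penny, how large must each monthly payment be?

Monthly rate r = 21.2%/12 = 1.76667% = 0.0176667.
Level-payment amortization: P = B₀·r / (1 − (1+r)^(−n)) = 14085.00·0.0176667 / (1 − 1.01767^(−48)).
Denominator 1 − (1+r)^(−48) = 0.568546874.
P = 248.835 / 0.568546874 ≈ 437.67.

£437.67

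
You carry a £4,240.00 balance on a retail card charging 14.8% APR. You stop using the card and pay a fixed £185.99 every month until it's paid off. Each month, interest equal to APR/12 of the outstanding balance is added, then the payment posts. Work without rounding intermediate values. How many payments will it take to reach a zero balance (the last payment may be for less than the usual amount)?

27 months

Monthly rate r = 14.8%/12 = 1.23333% = 0.0123333.
Recurrence: B ← B·(1+r) − £185.99.
Month 1: interest £52.29; balance after payment £4,106.30.
Month 2: interest £50.64; balance after payment £3,970.96.
Closed form: n = −ln(1 − rB₀/P)/ln(1+r) = −ln(0.71884)/ln(1.01233) ≈ 26.931, so the balance reaches zero during payment 27.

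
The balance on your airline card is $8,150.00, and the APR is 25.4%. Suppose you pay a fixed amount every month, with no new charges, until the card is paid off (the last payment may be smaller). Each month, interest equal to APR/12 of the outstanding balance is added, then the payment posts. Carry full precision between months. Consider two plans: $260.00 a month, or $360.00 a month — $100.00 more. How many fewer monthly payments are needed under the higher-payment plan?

20 fewer payments

Monthly rate r = 25.4%/12 = 2.11667% = 0.0211667.
At $260.00/mo: n = ⌈−ln(1 − rB₀/P)/ln(1+r)⌉ = 52 payments (last $259.49); total interest = total paid − $8,150.00 = $5,369.49.
At $360.00/mo: 32 payments (last $52.91); total interest $3,062.91.
Payments saved = 52 − 32 = 20.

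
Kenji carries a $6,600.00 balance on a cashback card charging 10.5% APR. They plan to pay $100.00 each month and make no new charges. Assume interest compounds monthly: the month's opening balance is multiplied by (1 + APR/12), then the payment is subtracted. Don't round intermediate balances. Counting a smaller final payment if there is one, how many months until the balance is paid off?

Monthly rate r = 10.5%/12 = 0.875% = 0.00875.
Recurrence: B ← B·(1+r) − $100.00.
Month 1: interest $57.75; balance after payment $6,557.75.
Month 2: interest $57.38; balance after payment $6,515.13.
Closed form: n = −ln(1 − rB₀/P)/ln(1+r) = −ln(0.4225)/ln(1.00875) ≈ 98.895, so the balance reaches zero during payment 99.

99 months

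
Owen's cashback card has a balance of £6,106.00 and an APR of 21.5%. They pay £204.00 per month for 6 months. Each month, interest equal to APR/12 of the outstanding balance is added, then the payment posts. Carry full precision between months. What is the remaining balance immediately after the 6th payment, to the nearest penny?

£5,512.36

Monthly rate r = 21.5%/12 = 1.79167% = 0.0179167.
Each month: B ← B·(1+r) − £204.00.
Month 1: interest £109.40; balance after payment £6,011.40.
Month 2: interest £107.70; balance after payment £5,915.10.
Month 3: interest £105.98; balance after payment £5,817.08.
Month 4: interest £104.22; balance after payment £5,717.31.
Month 5: interest £102.44; balance after payment £5,615.74.
Month 6: interest £100.62; balance after payment £5,512.36.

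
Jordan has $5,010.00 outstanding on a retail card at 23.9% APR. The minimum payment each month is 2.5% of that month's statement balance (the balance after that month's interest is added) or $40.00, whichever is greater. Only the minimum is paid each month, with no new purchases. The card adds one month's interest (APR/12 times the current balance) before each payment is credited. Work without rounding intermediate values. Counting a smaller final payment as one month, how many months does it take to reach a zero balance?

285 months

Monthly rate r = 23.9%/12 = 1.99167% = 0.0199167.
While 2.5% of the post-interest balance exceeds $40.00, each month B ← (B·(1+r))·(1 − 0.025), i.e. B shrinks by the factor (1+r)·0.975 = 0.99442.
This holds for months 1–208. Entering month 209 the balance is $1,564.06; 2.5% of the post-interest balance is now below $40.00, so the flat $40.00 minimum applies from here.
From month 209 a fixed $40.00 at rate r clears $1,564.06 in 77 more payments. Total: 208 + 77 = 285 months.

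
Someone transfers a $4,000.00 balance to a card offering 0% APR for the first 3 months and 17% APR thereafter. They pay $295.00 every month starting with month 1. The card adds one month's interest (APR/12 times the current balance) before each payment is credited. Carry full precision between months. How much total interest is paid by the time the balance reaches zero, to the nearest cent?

$283.55

Promo months 1–3 at r₀ = 0%/12 = 0; months 4+ at r₁ = 17%/12 = 0.0141667.
After month 3 (no interest yet): B = $4,000.00 − 3·$295.00 = $3,115.00.
Then at r₁ with $295.00/mo: n₂ = −ln(1 − r₁·B/P)/ln(1+r₁) ≈ 11.52 → 12 more payments.
Total paid = 14·$295.00 + $153.55 = $4,283.55; interest = $4,283.55 − $4,000.00 = $283.55.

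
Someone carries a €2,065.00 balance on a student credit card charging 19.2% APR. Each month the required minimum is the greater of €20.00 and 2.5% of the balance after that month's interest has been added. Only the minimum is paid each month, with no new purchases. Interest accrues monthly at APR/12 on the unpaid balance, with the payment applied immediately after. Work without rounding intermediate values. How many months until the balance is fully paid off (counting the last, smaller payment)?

165 months

Monthly rate r = 19.2%/12 = 1.6% = 0.016.
While 2.5% of the post-interest balance exceeds €20.00, each month B ← (B·(1+r))·(1 − 0.025), i.e. B shrinks by the factor (1+r)·0.975 = 0.9906.
This holds for months 1–103. Entering month 104 the balance is €780.63; 2.5% of the post-interest balance is now below €20.00, so the flat €20.00 minimum applies from here.
From month 104 a fixed €20.00 at rate r clears €780.63 in 62 more payments. Total: 103 + 62 = 165 months.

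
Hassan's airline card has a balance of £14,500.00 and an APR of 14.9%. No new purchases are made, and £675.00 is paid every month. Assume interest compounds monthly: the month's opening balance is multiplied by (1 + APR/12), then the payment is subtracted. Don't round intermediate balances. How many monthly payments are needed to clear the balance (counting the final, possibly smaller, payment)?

Monthly rate r = 14.9%/12 = 1.24167% = 0.0124167.
Recurrence: B ← B·(1+r) − £675.00.
Month 1: interest £180.04; balance after payment £14,005.04.
Month 2: interest £173.90; balance after payment £13,503.94.
Closed form: n = −ln(1 − rB₀/P)/ln(1+r) = −ln(0.73327)/ln(1.01242) ≈ 25.141, so the balance reaches zero during payment 26.

26 payments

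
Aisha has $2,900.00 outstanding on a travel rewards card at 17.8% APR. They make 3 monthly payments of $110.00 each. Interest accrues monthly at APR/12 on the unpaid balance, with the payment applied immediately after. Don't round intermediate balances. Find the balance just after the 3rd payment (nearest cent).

Monthly rate r = 17.8%/12 = 1.48333% = 0.0148333.
Each month: B ← B·(1+r) − $110.00.
Month 1: interest $43.02; balance after payment $2,833.02.
Month 2: interest $42.02; balance after payment $2,765.04.
Month 3: interest $41.01; balance after payment $2,696.05.

$2,696.05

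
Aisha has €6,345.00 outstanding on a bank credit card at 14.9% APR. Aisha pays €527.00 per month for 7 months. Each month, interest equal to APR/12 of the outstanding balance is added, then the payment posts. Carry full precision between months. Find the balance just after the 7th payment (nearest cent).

Monthly rate r = 14.9%/12 = 1.24167% = 0.0124167.
Each month: B ← B·(1+r) − €527.00.
Month 1: interest €78.78; balance after payment €5,896.78.
Month 2: interest €73.22; balance after payment €5,443.00.
Month 3: interest €67.58; balance after payment €4,983.59.
Month 4: interest €61.88; balance after payment €4,518.47.
Month 5: interest €56.10; balance after payment €4,047.57.
Month 6: interest €50.26; balance after payment €3,570.83.
Month 7: interest €44.34; balance after payment €3,088.16.

€3,088.16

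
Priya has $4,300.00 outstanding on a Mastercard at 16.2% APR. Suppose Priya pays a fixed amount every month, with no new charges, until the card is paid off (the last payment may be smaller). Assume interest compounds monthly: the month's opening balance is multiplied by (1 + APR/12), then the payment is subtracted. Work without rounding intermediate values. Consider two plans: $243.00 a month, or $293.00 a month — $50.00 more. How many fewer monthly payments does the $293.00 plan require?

4 fewer payments

Monthly rate r = 16.2%/12 = 1.35% = 0.0135.
At $243.00/mo: n = ⌈−ln(1 − rB₀/P)/ln(1+r)⌉ = 21 payments (last $87.03); total interest = total paid − $4,300.00 = $647.03.
At $293.00/mo: 17 payments (last $136.94); total interest $524.94.
Payments saved = 21 − 17 = 4.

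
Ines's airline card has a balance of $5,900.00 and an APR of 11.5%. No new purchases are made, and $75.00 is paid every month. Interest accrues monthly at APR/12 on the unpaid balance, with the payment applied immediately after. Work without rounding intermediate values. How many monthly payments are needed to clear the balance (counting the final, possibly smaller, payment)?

Monthly rate r = 11.5%/12 = 0.958333% = 0.00958333.
Recurrence: B ← B·(1+r) − $75.00.
Month 1: interest $56.54; balance after payment $5,881.54.
Month 2: interest $56.36; balance after payment $5,862.91.
Closed form: n = −ln(1 − rB₀/P)/ln(1+r) = −ln(0.24611)/ln(1.00958) ≈ 146.993, so the balance reaches zero during payment 147.

147 payments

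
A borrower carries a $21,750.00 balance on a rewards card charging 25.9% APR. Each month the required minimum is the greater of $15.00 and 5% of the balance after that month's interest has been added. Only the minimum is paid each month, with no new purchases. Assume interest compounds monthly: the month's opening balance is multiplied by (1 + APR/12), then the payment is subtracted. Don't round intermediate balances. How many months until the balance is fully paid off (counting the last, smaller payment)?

Monthly rate r = 25.9%/12 = 2.15833% = 0.0215833.
While 5% of the post-interest balance exceeds $15.00, each month B ← (B·(1+r))·(1 − 0.05), i.e. B shrinks by the factor (1+r)·0.95 = 0.9705.
This holds for months 1–144. Entering month 145 the balance is $291.80; 5% of the post-interest balance is now below $15.00, so the flat $15.00 minimum applies from here.
From month 145 a fixed $15.00 at rate r clears $291.80 in 26 more payments. Total: 144 + 26 = 170 months.

170 months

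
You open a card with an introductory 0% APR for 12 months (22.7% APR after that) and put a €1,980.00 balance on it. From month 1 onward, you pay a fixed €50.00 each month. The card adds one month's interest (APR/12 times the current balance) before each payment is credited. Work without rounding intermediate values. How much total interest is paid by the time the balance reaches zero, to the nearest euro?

Promo months 1–12 at r₀ = 0%/12 = 0; months 13+ at r₁ = 22.7%/12 = 0.0189167.
After month 12 (no interest yet): B = €1,980.00 − 12·€50.00 = €1,380.00.
Then at r₁ with €50.00/mo: n₂ = −ln(1 − r₁·B/P)/ln(1+r₁) ≈ 39.40 → 40 more payments.
Total paid = 51·€50.00 + €20.11 = €2,570.11; interest = €2,570.11 − €1,980.00 = €590.11.

€590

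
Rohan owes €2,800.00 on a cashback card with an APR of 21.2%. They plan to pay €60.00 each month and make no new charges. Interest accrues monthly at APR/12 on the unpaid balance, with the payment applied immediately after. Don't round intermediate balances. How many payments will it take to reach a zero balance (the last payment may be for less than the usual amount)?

Monthly rate r = 21.2%/12 = 1.76667% = 0.0176667.
Recurrence: B ← B·(1+r) − €60.00.
Month 1: interest €49.47; balance after payment €2,789.47.
Month 2: interest €49.28; balance after payment €2,778.75.
Closed form: n = −ln(1 − rB₀/P)/ln(1+r) = −ln(0.17556)/ln(1.01767) ≈ 99.347, so the balance reaches zero during payment 100.

100 months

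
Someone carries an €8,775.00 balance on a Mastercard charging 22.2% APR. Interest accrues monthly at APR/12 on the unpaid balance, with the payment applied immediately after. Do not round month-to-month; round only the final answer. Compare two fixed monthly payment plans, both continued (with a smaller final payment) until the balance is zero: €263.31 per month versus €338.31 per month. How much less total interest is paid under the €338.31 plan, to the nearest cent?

€1,704.41

Monthly rate r = 22.2%/12 = 1.85% = 0.0185.
At €263.31/mo: n = ⌈−ln(1 − rB₀/P)/ln(1+r)⌉ = 53 payments (last €76.25); total interest = total paid − €8,775.00 = €4,993.37.
At €338.31/mo: 36 payments (last €223.11); total interest €3,288.96.
Interest saved = €4,993.37 − €3,288.96 = €1,704.41.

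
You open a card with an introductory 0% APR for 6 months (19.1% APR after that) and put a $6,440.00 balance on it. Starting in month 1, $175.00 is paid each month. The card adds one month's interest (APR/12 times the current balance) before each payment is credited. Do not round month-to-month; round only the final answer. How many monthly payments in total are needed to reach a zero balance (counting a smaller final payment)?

49 payments

Promo months 1–6 at r₀ = 0%/12 = 0; months 7+ at r₁ = 19.1%/12 = 0.0159167.
After month 6 (no interest yet): B = $6,440.00 − 6·$175.00 = $5,390.00.
Then at r₁ with $175.00/mo: n₂ = −ln(1 − r₁·B/P)/ln(1+r₁) ≈ 42.67 → 43 more payments.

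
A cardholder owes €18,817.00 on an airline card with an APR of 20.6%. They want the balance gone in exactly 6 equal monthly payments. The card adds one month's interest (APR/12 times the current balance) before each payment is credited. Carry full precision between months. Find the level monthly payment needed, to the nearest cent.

Monthly rate r = 20.6%/12 = 1.71667% = 0.0171667.
Level-payment amortization: P = B₀·r / (1 − (1+r)^(−n)) = 18817.00·0.0171667 / (1 − 1.01717^(−6)).
Denominator 1 − (1+r)^(−6) = 0.097084138.
P = 323.025 / 0.097084138 ≈ 3327.27.

€3,327.27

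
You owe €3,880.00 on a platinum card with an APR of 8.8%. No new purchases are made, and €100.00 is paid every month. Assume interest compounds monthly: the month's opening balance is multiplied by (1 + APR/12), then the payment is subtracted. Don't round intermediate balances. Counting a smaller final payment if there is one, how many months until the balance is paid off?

46 months

Monthly rate r = 8.8%/12 = 0.733333% = 0.00733333.
Recurrence: B ← B·(1+r) − €100.00.
Month 1: interest €28.45; balance after payment €3,808.45.
Month 2: interest €27.93; balance after payment €3,736.38.
Closed form: n = −ln(1 − rB₀/P)/ln(1+r) = −ln(0.71547)/ln(1.00733) ≈ 45.825, so the balance reaches zero during payment 46.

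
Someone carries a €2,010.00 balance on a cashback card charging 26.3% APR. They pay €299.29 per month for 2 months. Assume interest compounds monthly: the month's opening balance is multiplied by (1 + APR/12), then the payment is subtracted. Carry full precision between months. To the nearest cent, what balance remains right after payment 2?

Monthly rate r = 26.3%/12 = 2.19167% = 0.0219167.
Each month: B ← B·(1+r) − €299.29.
Month 1: interest €44.05; balance after payment €1,754.76.
Month 2: interest €38.46; balance after payment €1,493.93.

€1,493.93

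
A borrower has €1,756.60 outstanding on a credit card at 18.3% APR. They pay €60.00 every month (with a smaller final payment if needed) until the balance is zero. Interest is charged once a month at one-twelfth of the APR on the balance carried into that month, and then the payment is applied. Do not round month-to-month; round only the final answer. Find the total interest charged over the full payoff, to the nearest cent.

Monthly rate r = 18.3%/12 = 1.525% = 0.01525.
Payoff takes n = ⌈−ln(1 − rB₀/P)/ln(1+r)⌉ = ⌈39.078⌉ = 40 payments; the last is €4.70.
Total paid = 39·€60.00 + €4.70 = €2,344.70.
Total interest = total paid − principal = €2,344.70 − €1,756.60 = €588.10.

€588.10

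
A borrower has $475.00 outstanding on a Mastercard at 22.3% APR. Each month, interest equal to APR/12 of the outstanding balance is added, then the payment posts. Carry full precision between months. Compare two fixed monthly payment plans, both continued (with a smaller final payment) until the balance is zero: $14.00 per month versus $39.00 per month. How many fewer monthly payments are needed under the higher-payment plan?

Monthly rate r = 22.3%/12 = 1.85833% = 0.0185833.
At $14.00/mo: n = ⌈−ln(1 − rB₀/P)/ln(1+r)⌉ = 55 payments (last $1.02); total interest = total paid − $475.00 = $282.02.
At $39.00/mo: 14 payments (last $36.56); total interest $68.56.
Payments saved = 55 − 14 = 41.

41 fewer payments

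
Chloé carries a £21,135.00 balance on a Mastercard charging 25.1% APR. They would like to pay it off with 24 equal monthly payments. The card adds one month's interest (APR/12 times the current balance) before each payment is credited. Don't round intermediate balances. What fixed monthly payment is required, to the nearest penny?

£1,129.07

Monthly rate r = 25.1%/12 = 2.09167% = 0.0209167.
Level-payment amortization: P = B₀·r / (1 − (1+r)^(−n)) = 21135.00·0.0209167 / (1 − 1.02092^(−24)).
Denominator 1 − (1+r)^(−24) = 0.391538718.
P = 442.074 / 0.391538718 ≈ 1129.07.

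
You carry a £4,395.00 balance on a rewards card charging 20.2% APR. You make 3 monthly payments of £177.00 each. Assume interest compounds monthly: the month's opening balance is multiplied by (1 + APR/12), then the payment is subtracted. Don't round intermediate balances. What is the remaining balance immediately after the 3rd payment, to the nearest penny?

Monthly rate r = 20.2%/12 = 1.68333% = 0.0168333.
Each month: B ← B·(1+r) − £177.00.
Month 1: interest £73.98; balance after payment £4,291.98.
Month 2: interest £72.25; balance after payment £4,187.23.
Month 3: interest £70.49; balance after payment £4,080.72.

£4,080.72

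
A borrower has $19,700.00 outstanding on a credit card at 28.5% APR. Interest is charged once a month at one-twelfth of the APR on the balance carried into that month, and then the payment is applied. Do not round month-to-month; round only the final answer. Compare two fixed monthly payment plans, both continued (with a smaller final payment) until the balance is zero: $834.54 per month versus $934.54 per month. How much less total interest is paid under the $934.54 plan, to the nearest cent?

Monthly rate r = 28.5%/12 = 2.375% = 0.02375.
At $834.54/mo: n = ⌈−ln(1 − rB₀/P)/ln(1+r)⌉ = 36 payments (last $32.35); total interest = total paid − $19,700.00 = $9,541.25.
At $934.54/mo: 30 payments (last $549.89); total interest $7,951.55.
Interest saved = $9,541.25 − $7,951.55 = $1,589.70.

$1,589.70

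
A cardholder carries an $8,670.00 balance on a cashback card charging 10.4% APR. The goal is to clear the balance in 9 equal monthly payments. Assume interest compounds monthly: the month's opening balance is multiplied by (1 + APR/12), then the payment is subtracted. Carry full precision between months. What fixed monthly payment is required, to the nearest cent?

Monthly rate r = 10.4%/12 = 0.866667% = 0.00866667.
Level-payment amortization: P = B₀·r / (1 − (1+r)^(−n)) = 8670.00·0.00866667 / (1 − 1.00867^(−9)).
Denominator 1 − (1+r)^(−9) = 0.0747246779.
P = 75.14 / 0.0747246779 ≈ 1005.56.

$1,005.56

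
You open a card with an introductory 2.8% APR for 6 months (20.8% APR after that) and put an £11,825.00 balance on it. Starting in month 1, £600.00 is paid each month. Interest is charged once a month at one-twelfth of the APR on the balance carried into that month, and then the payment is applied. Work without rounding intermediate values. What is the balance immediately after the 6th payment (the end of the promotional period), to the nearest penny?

Promo months 1–6 at r₀ = 2.8%/12 = 0.00233333; months 7+ at r₁ = 20.8%/12 = 0.0173333.
After month 6: iterate B ← B·(1+r₀) − £600.00 for 6 months → £8,370.45.

£8,370.45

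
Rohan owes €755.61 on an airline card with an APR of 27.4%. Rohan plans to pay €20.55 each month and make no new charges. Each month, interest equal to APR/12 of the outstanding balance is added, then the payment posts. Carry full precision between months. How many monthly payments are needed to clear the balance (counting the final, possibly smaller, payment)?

82 months

Monthly rate r = 27.4%/12 = 2.28333% = 0.0228333.
Recurrence: B ← B·(1+r) − €20.55.
Month 1: interest €17.25; balance after payment €752.31.
Month 2: interest €17.18; balance after payment €748.94.
Closed form: n = −ln(1 − rB₀/P)/ln(1+r) = −ln(0.16043)/ln(1.02283) ≈ 81.052, so the balance reaches zero during payment 82.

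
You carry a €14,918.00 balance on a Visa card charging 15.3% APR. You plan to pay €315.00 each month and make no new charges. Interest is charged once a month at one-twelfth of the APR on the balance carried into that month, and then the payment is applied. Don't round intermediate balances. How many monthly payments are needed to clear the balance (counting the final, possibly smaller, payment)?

74 payments

Monthly rate r = 15.3%/12 = 1.275% = 0.01275.
Recurrence: B ← B·(1+r) − €315.00.
Month 1: interest €190.20; balance after payment €14,793.20.
Month 2: interest €188.61; balance after payment €14,666.82.
Closed form: n = −ln(1 − rB₀/P)/ln(1+r) = −ln(0.39618)/ln(1.01275) ≈ 73.081, so the balance reaches zero during payment 74.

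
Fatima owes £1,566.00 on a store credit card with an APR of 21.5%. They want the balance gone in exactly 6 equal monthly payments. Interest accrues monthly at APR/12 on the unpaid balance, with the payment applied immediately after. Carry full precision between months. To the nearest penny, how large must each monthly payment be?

£277.61

Monthly rate r = 21.5%/12 = 1.79167% = 0.0179167.
Level-payment amortization: P = B₀·r / (1 − (1+r)^(−n)) = 1566.00·0.0179167 / (1 − 1.01792^(−6)).
Denominator 1 − (1+r)^(−6) = 0.101068398.
P = 28.0575 / 0.101068398 ≈ 277.61.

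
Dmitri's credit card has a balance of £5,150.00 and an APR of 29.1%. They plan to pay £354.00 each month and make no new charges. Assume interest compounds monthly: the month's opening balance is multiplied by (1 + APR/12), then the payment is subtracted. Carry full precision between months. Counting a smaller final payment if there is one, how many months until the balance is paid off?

Monthly rate r = 29.1%/12 = 2.425% = 0.02425.
Recurrence: B ← B·(1+r) − £354.00.
Month 1: interest £124.89; balance after payment £4,920.89.
Month 2: interest £119.33; balance after payment £4,686.22.
Closed form: n = −ln(1 − rB₀/P)/ln(1+r) = −ln(0.64721)/ln(1.02425) ≈ 18.158, so the balance reaches zero during payment 19.

19 months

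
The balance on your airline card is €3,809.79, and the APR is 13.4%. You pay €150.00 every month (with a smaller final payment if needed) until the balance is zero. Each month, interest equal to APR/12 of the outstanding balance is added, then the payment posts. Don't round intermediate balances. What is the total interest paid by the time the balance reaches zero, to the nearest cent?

Monthly rate r = 13.4%/12 = 1.11667% = 0.0111667.
Payoff takes n = ⌈−ln(1 − rB₀/P)/ln(1+r)⌉ = ⌈30.036⌉ = 31 payments; the last is €5.40.
Total paid = 30·€150.00 + €5.40 = €4,505.40.
Total interest = total paid − principal = €4,505.40 − €3,809.79 = €695.61.

€695.61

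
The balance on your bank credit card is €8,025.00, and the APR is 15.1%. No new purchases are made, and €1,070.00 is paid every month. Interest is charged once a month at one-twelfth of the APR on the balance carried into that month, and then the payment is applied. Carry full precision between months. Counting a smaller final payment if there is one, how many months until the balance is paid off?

8 payments

Monthly rate r = 15.1%/12 = 1.25833% = 0.0125833.
Recurrence: B ← B·(1+r) − €1,070.00.
Month 1: interest €100.98; balance after payment €7,055.98.
Month 2: interest €88.79; balance after payment €6,074.77.
Closed form: n = −ln(1 − rB₀/P)/ln(1+r) = −ln(0.90563)/ln(1.01258) ≈ 7.927, so the balance reaches zero during payment 8.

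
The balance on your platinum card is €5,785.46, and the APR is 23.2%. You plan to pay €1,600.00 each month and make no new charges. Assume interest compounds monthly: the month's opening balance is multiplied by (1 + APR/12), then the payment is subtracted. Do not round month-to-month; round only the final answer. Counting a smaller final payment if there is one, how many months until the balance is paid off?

4 payments

Monthly rate r = 23.2%/12 = 1.93333% = 0.0193333.
Recurrence: B ← B·(1+r) − €1,600.00.
Month 1: interest €111.85; balance after payment €4,297.31.
Month 2: interest €83.08; balance after payment €2,780.39.
Month 3: interest €53.75; balance after payment €1,234.15.
Month 4: interest €23.86; balance after payment €0.00.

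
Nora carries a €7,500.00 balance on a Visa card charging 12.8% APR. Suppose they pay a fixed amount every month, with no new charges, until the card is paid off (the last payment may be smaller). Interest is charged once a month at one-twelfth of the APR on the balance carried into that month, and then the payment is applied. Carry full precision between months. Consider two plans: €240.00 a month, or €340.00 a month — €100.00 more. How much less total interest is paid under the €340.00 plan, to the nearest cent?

€574.94

Monthly rate r = 12.8%/12 = 1.06667% = 0.0106667.
At €240.00/mo: n = ⌈−ln(1 − rB₀/P)/ln(1+r)⌉ = 39 payments (last €51.75); total interest = total paid − €7,500.00 = €1,671.75.
At €340.00/mo: 26 payments (last €96.81); total interest €1,096.81.
Interest saved = €1,671.75 − €1,096.81 = €574.94.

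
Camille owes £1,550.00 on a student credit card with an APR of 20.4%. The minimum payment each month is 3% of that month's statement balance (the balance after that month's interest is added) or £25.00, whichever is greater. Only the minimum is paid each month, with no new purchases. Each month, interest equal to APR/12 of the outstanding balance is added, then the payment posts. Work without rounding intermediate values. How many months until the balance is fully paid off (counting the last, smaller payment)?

Monthly rate r = 20.4%/12 = 1.7% = 0.017.
While 3% of the post-interest balance exceeds £25.00, each month B ← (B·(1+r))·(1 − 0.03), i.e. B shrinks by the factor (1+r)·0.97 = 0.98649.
This holds for months 1–47. Entering month 48 the balance is £817.88; 3% of the post-interest balance is now below £25.00, so the flat £25.00 minimum applies from here.
From month 48 a fixed £25.00 at rate r clears £817.88 in 49 more payments. Total: 47 + 49 = 96 months.

96 months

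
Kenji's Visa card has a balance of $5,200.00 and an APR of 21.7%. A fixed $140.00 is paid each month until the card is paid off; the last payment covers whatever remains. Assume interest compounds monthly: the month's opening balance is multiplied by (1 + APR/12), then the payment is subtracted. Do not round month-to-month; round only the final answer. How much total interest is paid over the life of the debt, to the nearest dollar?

Monthly rate r = 21.7%/12 = 1.80833% = 0.0180833.
Payoff takes n = ⌈−ln(1 − rB₀/P)/ln(1+r)⌉ = ⌈62.144⌉ = 63 payments; the last is $20.28.
Total paid = 62·$140.00 + $20.28 = $8,700.28.
Total interest = total paid − principal = $8,700.28 − $5,200.00 = $3,500.28.

$3,500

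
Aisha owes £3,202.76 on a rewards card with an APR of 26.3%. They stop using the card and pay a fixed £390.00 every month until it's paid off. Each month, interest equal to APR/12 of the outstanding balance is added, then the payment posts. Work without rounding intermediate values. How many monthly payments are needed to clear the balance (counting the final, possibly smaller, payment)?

Monthly rate r = 26.3%/12 = 2.19167% = 0.0219167.
Recurrence: B ← B·(1+r) − £390.00.
Month 1: interest £70.19; balance after payment £2,882.95.
Month 2: interest £63.18; balance after payment £2,556.14.
Closed form: n = −ln(1 − rB₀/P)/ln(1+r) = −ln(0.82002)/ln(1.02192) ≈ 9.153, so the balance reaches zero during payment 10.

10 months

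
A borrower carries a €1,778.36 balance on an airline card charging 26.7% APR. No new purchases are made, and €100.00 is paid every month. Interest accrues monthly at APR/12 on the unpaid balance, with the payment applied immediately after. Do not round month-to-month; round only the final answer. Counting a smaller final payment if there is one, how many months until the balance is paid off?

Monthly rate r = 26.7%/12 = 2.225% = 0.02225.
Recurrence: B ← B·(1+r) − €100.00.
Month 1: interest €39.57; balance after payment €1,717.93.
Month 2: interest €38.22; balance after payment €1,656.15.
Closed form: n = −ln(1 − rB₀/P)/ln(1+r) = −ln(0.60431)/ln(1.02225) ≈ 22.887, so the balance reaches zero during payment 23.

23 months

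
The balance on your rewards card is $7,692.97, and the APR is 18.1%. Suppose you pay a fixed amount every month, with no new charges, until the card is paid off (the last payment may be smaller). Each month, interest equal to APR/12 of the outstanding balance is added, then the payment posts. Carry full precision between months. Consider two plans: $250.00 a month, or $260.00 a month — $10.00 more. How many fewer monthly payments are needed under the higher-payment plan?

2 fewer payments

Monthly rate r = 18.1%/12 = 1.50833% = 0.0150833.
At $250.00/mo: n = ⌈−ln(1 − rB₀/P)/ln(1+r)⌉ = 42 payments (last $168.87); total interest = total paid − $7,692.97 = $2,725.90.
At $260.00/mo: 40 payments (last $126.54); total interest $2,573.57.
Payments saved = 42 − 40 = 2.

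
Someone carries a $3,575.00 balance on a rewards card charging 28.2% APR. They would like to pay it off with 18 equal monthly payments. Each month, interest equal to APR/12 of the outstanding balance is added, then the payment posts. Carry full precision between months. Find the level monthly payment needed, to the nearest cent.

$245.86

Monthly rate r = 28.2%/12 = 2.35% = 0.0235.
Level-payment amortization: P = B₀·r / (1 − (1+r)^(−n)) = 3575.00·0.0235 / (1 − 1.0235^(−18)).
Denominator 1 − (1+r)^(−18) = 0.341707732.
P = 84.0125 / 0.341707732 ≈ 245.86.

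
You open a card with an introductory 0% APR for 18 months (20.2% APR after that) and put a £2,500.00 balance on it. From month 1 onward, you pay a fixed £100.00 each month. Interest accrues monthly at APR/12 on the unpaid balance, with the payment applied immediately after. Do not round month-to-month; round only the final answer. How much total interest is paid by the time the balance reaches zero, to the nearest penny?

Promo months 1–18 at r₀ = 0%/12 = 0; months 19+ at r₁ = 20.2%/12 = 0.0168333.
After month 18 (no interest yet): B = £2,500.00 − 18·£100.00 = £700.00.
Then at r₁ with £100.00/mo: n₂ = −ln(1 − r₁·B/P)/ln(1+r₁) ≈ 7.51 → 8 more payments.
Total paid = 25·£100.00 + £51.26 = £2,551.26; interest = £2,551.26 − £2,500.00 = £51.26.

£51.26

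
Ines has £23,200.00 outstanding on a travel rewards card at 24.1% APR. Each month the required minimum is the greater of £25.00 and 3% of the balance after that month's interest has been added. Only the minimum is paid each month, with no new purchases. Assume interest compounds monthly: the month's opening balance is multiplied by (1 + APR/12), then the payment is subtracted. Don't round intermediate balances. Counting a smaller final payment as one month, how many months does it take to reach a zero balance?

Monthly rate r = 24.1%/12 = 2.00833% = 0.0200833.
While 3% of the post-interest balance exceeds £25.00, each month B ← (B·(1+r))·(1 − 0.03), i.e. B shrinks by the factor (1+r)·0.97 = 0.98948.
This holds for months 1–317. Entering month 318 the balance is £812.14; 3% of the post-interest balance is now below £25.00, so the flat £25.00 minimum applies from here.
From month 318 a fixed £25.00 at rate r clears £812.14 in 54 more payments. Total: 317 + 54 = 371 months.

371 months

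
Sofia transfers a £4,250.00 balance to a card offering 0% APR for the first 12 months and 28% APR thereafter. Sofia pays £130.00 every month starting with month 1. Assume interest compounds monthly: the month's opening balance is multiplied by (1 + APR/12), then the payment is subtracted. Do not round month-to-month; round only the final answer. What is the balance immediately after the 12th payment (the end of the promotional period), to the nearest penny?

£2,690.00

Promo months 1–12 at r₀ = 0%/12 = 0; months 13+ at r₁ = 28%/12 = 0.0233333.
After month 12 (no interest yet): B = £4,250.00 − 12·£130.00 = £2,690.00.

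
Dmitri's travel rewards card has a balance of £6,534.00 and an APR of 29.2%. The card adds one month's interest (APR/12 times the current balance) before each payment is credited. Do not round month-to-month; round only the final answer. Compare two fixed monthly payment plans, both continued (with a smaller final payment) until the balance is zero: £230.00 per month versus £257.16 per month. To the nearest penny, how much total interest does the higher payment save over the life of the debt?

£942.94

Monthly rate r = 29.2%/12 = 2.43333% = 0.0243333.
At £230.00/mo: n = ⌈−ln(1 − rB₀/P)/ln(1+r)⌉ = 49 payments (last £204.04); total interest = total paid − £6,534.00 = £4,710.04.
At £257.16/mo: 41 payments (last £14.70); total interest £3,767.10.
Interest saved = £4,710.04 − £3,767.10 = £942.94.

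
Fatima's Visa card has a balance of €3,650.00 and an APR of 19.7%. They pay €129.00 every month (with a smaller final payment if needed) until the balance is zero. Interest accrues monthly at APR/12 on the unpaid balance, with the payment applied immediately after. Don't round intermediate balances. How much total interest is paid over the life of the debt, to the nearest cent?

€1,298.12

Monthly rate r = 19.7%/12 = 1.64167% = 0.0164167.
Payoff takes n = ⌈−ln(1 − rB₀/P)/ln(1+r)⌉ = ⌈38.356⌉ = 39 payments; the last is €46.12.
Total paid = 38·€129.00 + €46.12 = €4,948.12.
Total interest = total paid − principal = €4,948.12 − €3,650.00 = €1,298.12.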